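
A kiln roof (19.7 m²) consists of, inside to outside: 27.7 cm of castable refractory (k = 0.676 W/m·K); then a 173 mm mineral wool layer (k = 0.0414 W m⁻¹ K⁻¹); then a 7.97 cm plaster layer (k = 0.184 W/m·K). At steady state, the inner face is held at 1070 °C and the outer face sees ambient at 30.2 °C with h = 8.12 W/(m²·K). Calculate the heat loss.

Treat each layer as a resistance in series:
  R_castable refractory = L/(kA) = 0.277/(0.676·19.7) = 0.02080 K/W
  R_mineral wool = L/(kA) = 0.173/(0.0414·19.7) = 0.2121 K/W
  R_plaster = L/(kA) = 0.0797/(0.184·19.7) = 0.02199 K/W
  R_conv,out = 1/(hA) = 1/(8.12·19.7) = 0.006251 K/W
ΣR = 0.02080 + 0.2121 + 0.02199 + 0.006251 = 0.2611 K/W
Q = ΔT/ΣR = (1070 °C − 30.2 °C)/0.2611 = 3980 W

Q = 3.98 kW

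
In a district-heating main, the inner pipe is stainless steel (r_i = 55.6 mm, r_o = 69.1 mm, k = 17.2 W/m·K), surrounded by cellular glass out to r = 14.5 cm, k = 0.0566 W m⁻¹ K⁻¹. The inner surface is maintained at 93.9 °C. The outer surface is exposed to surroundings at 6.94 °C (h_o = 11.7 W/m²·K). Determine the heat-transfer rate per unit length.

Q' = 39.9 W/m

Series thermal resistances, inner to outer:
  R'_stainless steel = ln(0.0691/0.0556)/(2πk) = 0.2174/(2π·17.2) = 0.002011 m·K/W
  R'_cellular glass = ln(0.145/0.0691)/(2πk) = 0.7412/(2π·0.0566) = 2.084 m·K/W
  R'_conv,out = 1/(2πr h) = 1/(2π·0.145·11.7) = 0.09381 m·K/W
ΣR = 0.002011 + 2.084 + 0.09381 = 2.180 m·K/W
Q' = ΔT/ΣR = (93.9 °C − 6.94 °C)/2.180 = 39.9 W/m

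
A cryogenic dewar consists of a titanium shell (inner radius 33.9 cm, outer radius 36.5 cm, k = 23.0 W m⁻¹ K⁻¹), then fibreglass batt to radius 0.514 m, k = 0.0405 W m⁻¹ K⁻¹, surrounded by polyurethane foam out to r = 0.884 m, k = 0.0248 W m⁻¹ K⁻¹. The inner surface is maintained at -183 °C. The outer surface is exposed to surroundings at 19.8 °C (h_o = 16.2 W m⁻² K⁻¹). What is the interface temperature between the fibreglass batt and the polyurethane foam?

Treat each layer as a resistance in series:
  R_titanium = (1/0.339 − 1/0.365)/(4πk) = 0.2101/(4π·23.0) = 7.270×10^-4 K/W
  R_fibreglass batt = (1/0.365 − 1/0.514)/(4πk) = 0.7942/(4π·0.0405) = 1.561 K/W
  R_polyurethane foam = (1/0.514 − 1/0.884)/(4πk) = 0.8143/(4π·0.0248) = 2.613 K/W
  R_conv,out = 1/(4πr²h) = 1/(4π·0.884²·16.2) = 0.006286 K/W
ΣR = 7.270×10^-4 + 1.561 + 2.613 + 0.006286 = 4.181 K/W
Q = ΔT/ΣR = (-183 °C − 19.8 °C)/4.181 = -48.51 W
From the inner boundary to the fibreglass batt/polyurethane foam interface, ΣR_partial = 1.562 K/W.
T_interface = T_in − Q·ΣR_partial = -183 °C − (-48.51)(1.562) = -107 °C

T = -107 °C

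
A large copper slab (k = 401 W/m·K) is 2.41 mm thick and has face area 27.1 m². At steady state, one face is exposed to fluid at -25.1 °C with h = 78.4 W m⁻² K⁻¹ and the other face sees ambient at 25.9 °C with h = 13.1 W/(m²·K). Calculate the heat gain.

Q = 15.5 kW

Resistance network (inner→outer):
  R_conv,in = 1/(hA) = 1/(78.4·27.1) = 4.707×10^-4 K/W
  R_copper = L/(kA) = 0.00241/(401·27.1) = 2.218×10^-7 K/W
  R_conv,out = 1/(hA) = 1/(13.1·27.1) = 0.002817 K/W
ΣR = 4.707×10^-4 + 2.218×10^-7 + 0.002817 = 0.003288 K/W
Q = ΔT/ΣR = (-25.1 °C − 25.9 °C)/0.003288 = -15500 W
(Negative Q ⇒ heat flows inward; heat gain = 15500 W.)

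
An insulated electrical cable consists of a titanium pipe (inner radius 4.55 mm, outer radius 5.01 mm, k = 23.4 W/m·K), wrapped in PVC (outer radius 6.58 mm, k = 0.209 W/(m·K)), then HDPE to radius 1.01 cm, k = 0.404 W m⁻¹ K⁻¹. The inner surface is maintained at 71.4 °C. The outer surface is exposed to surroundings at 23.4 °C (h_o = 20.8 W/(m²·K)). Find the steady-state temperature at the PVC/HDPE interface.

Treat each layer as a resistance in series:
  R'_titanium = ln(0.00501/0.00455)/(2πk) = 0.09631/(2π·23.4) = 6.550×10^-4 m·K/W
  R'_PVC = ln(0.00658/0.00501)/(2πk) = 0.2726/(2π·0.209) = 0.2076 m·K/W
  R'_HDPE = ln(0.0101/0.00658)/(2πk) = 0.4285/(2π·0.404) = 0.1688 m·K/W
  R'_conv,out = 1/(2πr h) = 1/(2π·0.0101·20.8) = 0.7576 m·K/W
ΣR = 6.550×10^-4 + 0.2076 + 0.1688 + 0.7576 = 1.135 m·K/W
Q' = ΔT/ΣR = (71.4 °C − 23.4 °C)/1.135 = 42.29 W/m
From the inner boundary to the PVC/HDPE interface, ΣR_partial = 0.2083 m·K/W.
T_interface = T_in − Q'·ΣR_partial = 71.4 °C − (42.29)(0.2083) = 62.6 °C

T = 62.6 °C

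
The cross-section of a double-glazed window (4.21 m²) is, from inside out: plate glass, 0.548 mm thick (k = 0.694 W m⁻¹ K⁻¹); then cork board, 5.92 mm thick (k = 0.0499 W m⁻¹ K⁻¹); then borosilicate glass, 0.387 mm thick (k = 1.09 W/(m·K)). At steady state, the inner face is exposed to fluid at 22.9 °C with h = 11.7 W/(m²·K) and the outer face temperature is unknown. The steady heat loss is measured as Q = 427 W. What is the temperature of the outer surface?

Sum the resistances:
  R_conv,in = 1/(hA) = 1/(11.7·4.21) = 0.02030 K/W
  R_plate glass = L/(kA) = 5.48×10^-4/(0.694·4.21) = 1.876×10^-4 K/W
  R_cork board = L/(kA) = 0.00592/(0.0499·4.21) = 0.02818 K/W
  R_borosilicate glass = L/(kA) = 3.87×10^-4/(1.09·4.21) = 8.433×10^-5 K/W
ΣR = 0.04875 K/W
ΔT = Q·ΣR = 427 × 0.04875 = 20.82 K
Heat flows outward, so T_out = T_in − ΔT = 22.9 − 20.82 = 2.08 °C

T_out = 2.08 °C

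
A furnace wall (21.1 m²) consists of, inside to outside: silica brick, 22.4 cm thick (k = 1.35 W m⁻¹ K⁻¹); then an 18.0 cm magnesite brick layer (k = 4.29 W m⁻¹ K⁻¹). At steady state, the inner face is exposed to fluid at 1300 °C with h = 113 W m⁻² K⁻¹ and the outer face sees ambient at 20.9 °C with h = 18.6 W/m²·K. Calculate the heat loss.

Q = 99.8 kW

Resistance network (inner→outer):
  R_conv,in = 1/(hA) = 1/(113·21.1) = 4.194×10^-4 K/W
  R_silica brick = L/(kA) = 0.224/(1.35·21.1) = 0.007864 K/W
  R_magnesite brick = L/(kA) = 0.180/(4.29·21.1) = 0.001989 K/W
  R_conv,out = 1/(hA) = 1/(18.6·21.1) = 0.002548 K/W
ΣR = 4.194×10^-4 + 0.007864 + 0.001989 + 0.002548 = 0.01282 K/W
Q = ΔT/ΣR = (1300 °C − 20.9 °C)/0.01282 = 99800 W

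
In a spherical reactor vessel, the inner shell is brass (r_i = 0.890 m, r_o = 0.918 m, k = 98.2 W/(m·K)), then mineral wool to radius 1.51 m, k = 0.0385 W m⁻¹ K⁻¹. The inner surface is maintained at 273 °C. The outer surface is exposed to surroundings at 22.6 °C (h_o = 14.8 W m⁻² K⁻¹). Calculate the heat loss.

Treat each layer as a resistance in series:
  R_brass = (1/0.890 − 1/0.918)/(4πk) = 0.03427/(4π·98.2) = 2.777×10^-5 K/W
  R_mineral wool = (1/0.918 − 1/1.51)/(4πk) = 0.4271/(4π·0.0385) = 0.8827 K/W
  R_conv,out = 1/(4πr²h) = 1/(4π·1.51²·14.8) = 0.002358 K/W
ΣR = 2.777×10^-5 + 0.8827 + 0.002358 = 0.8851 K/W
Q = ΔT/ΣR = (273 °C − 22.6 °C)/0.8851 = 283 W

Q = 283 W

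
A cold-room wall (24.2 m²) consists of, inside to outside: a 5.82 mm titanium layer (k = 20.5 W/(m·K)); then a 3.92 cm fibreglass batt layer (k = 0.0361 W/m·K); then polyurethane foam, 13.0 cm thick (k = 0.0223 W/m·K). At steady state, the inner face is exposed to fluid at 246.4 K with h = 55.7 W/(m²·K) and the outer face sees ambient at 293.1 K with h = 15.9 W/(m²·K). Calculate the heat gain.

Q = 162 W

Series thermal resistances, inner to outer:
  R_conv,in = 1/(hA) = 1/(55.7·24.2) = 7.419×10^-4 K/W
  R_titanium = L/(kA) = 0.00582/(20.5·24.2) = 1.173×10^-5 K/W
  R_fibreglass batt = L/(kA) = 0.0392/(0.0361·24.2) = 0.04487 K/W
  R_polyurethane foam = L/(kA) = 0.130/(0.0223·24.2) = 0.2409 K/W
  R_conv,out = 1/(hA) = 1/(15.9·24.2) = 0.002599 K/W
ΣR = 7.419×10^-4 + 1.173×10^-5 + 0.04487 + 0.2409 + 0.002599 = 0.2891 K/W
Q = ΔT/ΣR = (246.4 K − 293.1 K)/0.2891 = -162 W
(Negative Q ⇒ heat flows inward; heat gain = 162 W.)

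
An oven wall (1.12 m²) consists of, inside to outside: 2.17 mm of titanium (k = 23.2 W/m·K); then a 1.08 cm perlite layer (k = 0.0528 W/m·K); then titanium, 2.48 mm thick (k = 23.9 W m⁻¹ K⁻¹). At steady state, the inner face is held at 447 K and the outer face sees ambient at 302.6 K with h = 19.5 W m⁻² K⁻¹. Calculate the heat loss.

Series thermal resistances, inner to outer:
  R_titanium = L/(kA) = 0.00217/(23.2·1.12) = 8.351×10^-5 K/W
  R_perlite = L/(kA) = 0.0108/(0.0528·1.12) = 0.1826 K/W
  R_titanium = L/(kA) = 0.00248/(23.9·1.12) = 9.265×10^-5 K/W
  R_conv,out = 1/(hA) = 1/(19.5·1.12) = 0.04579 K/W
ΣR = 8.351×10^-5 + 0.1826 + 9.265×10^-5 + 0.04579 = 0.2286 K/W
Q = ΔT/ΣR = (447 K − 302.6 K)/0.2286 = 632 W

Q = 632 W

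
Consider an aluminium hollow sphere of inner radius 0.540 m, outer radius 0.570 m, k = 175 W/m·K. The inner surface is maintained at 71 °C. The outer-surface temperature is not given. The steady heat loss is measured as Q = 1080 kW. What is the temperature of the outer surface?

Series resistances:
  R_aluminium = (1/0.540 − 1/0.570)/(4πk) = 0.09747/(4π·175) = 4.432×10^-5 K/W
ΣR = 4.432×10^-5 K/W
ΔT = Q·ΣR = 1.08×10^6 × 4.432×10^-5 = 47.87 K
Heat flows outward, so T_out = T_in − ΔT = 71 − 47.87 = 23.1 °C

T_out = 23.1 °C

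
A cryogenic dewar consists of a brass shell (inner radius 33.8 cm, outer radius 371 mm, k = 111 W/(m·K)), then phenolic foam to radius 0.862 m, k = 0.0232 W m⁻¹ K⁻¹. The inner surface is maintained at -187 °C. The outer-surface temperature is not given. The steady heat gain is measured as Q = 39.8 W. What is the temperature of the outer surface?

Sum the resistances:
  R_brass = (1/0.338 − 1/0.371)/(4πk) = 0.2632/(4π·111) = 1.887×10^-4 K/W
  R_phenolic foam = (1/0.371 − 1/0.862)/(4πk) = 1.535/(4π·0.0232) = 5.266 K/W
ΣR = 5.266 K/W
ΔT = Q·ΣR = 39.8 × 5.266 = 209.6 K
Heat flows inward, so T_out = T_in + ΔT = -187 + 209.6 = 22.6 °C

T_out = 22.6 °C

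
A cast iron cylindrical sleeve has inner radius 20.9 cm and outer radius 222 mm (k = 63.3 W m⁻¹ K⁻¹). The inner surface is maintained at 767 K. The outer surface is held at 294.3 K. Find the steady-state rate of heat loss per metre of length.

Q' = 3120 kW/m

Q' = 2πk·ΔT/ln(r₂/r₁) = 2π × 63.3 × 472.7 / ln(0.222/0.209) = 3.12×10^6 W/m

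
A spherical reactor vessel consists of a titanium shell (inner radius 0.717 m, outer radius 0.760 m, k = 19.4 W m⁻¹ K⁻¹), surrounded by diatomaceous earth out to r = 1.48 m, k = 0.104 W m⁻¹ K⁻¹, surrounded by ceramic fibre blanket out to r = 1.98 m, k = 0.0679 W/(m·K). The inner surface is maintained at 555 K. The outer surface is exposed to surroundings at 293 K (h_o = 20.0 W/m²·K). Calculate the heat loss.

Series thermal resistances, inner to outer:
  R_titanium = (1/0.717 − 1/0.760)/(4πk) = 0.07891/(4π·19.4) = 3.237×10^-4 K/W
  R_diatomaceous earth = (1/0.760 − 1/1.48)/(4πk) = 0.6401/(4π·0.104) = 0.4898 K/W
  R_ceramic fibre blanket = (1/1.48 − 1/1.98)/(4πk) = 0.1706/(4π·0.0679) = 0.2000 K/W
  R_conv,out = 1/(4πr²h) = 1/(4π·1.98²·20.0) = 0.001015 K/W
ΣR = 3.237×10^-4 + 0.4898 + 0.2000 + 0.001015 = 0.6911 K/W
Q = ΔT/ΣR = (555 K − 293 K)/0.6911 = 379 W

Q = 379 W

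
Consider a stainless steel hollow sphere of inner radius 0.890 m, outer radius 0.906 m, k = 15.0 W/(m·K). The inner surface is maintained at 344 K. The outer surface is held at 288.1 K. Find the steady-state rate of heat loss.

Q = 531 kW

Q = 4πk·ΔT/(1/r₁ − 1/r₂) = 4π × 15.0 × 55.9 / (1/0.890 − 1/0.906) = 5.31×10^5 W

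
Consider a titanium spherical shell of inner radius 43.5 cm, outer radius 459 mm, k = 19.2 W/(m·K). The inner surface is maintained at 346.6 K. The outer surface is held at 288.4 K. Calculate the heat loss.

Q = 4πk·ΔT/(1/r₁ − 1/r₂) = 4π × 19.2 × 58.2 / (1/0.435 − 1/0.459) = 1.17×10^5 W

Q = 117 kW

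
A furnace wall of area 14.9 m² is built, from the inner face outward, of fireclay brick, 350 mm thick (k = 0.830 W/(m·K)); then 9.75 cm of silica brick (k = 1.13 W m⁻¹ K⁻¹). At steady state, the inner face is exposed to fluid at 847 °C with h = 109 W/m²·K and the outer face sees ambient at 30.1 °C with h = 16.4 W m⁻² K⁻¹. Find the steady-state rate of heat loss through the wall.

Treat each layer as a resistance in series:
  R_conv,in = 1/(hA) = 1/(109·14.9) = 6.157×10^-4 K/W
  R_fireclay brick = L/(kA) = 0.350/(0.830·14.9) = 0.02830 K/W
  R_silica brick = L/(kA) = 0.0975/(1.13·14.9) = 0.005791 K/W
  R_conv,out = 1/(hA) = 1/(16.4·14.9) = 0.004092 K/W
ΣR = 6.157×10^-4 + 0.02830 + 0.005791 + 0.004092 = 0.03880 K/W
Q = ΔT/ΣR = (847 °C − 30.1 °C)/0.03880 = 21100 W

Q = 21100 W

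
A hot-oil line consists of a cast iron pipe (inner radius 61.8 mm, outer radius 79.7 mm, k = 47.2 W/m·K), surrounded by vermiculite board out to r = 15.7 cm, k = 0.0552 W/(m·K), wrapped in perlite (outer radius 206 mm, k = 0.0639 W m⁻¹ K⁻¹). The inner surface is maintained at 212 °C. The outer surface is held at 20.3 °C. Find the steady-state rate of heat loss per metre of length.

Series thermal resistances, inner to outer:
  R'_cast iron = ln(0.0797/0.0618)/(2πk) = 0.2544/(2π·47.2) = 8.577×10^-4 m·K/W
  R'_vermiculite board = ln(0.157/0.0797)/(2πk) = 0.6780/(2π·0.0552) = 1.955 m·K/W
  R'_perlite = ln(0.206/0.157)/(2πk) = 0.2716/(2π·0.0639) = 0.6765 m·K/W
ΣR = 8.577×10^-4 + 1.955 + 0.6765 = 2.632 m·K/W
Q' = ΔT/ΣR = (212 °C − 20.3 °C)/2.632 = 72.8 W/m

Q' = 72.8 W/m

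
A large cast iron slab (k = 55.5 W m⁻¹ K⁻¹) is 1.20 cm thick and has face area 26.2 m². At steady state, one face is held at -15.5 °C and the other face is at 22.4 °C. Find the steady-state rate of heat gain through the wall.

Q = 4590 kW

Q = kA·ΔT/L = 55.5 × 26.2 × |-15.5 °C − 22.4 °C| / 0.0120 = 4.59×10^6 W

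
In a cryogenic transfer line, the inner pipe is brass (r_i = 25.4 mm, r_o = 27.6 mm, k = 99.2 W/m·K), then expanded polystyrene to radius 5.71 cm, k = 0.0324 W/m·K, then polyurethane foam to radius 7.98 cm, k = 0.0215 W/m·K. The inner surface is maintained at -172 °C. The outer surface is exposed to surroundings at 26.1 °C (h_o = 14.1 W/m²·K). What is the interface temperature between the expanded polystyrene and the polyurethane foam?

Resistance network (inner→outer):
  R'_brass = ln(0.0276/0.0254)/(2πk) = 0.08307/(2π·99.2) = 1.333×10^-4 m·K/W
  R'_expanded polystyrene = ln(0.0571/0.0276)/(2πk) = 0.7270/(2π·0.0324) = 3.571 m·K/W
  R'_polyurethane foam = ln(0.0798/0.0571)/(2πk) = 0.3347/(2π·0.0215) = 2.478 m·K/W
  R'_conv,out = 1/(2πr h) = 1/(2π·0.0798·14.1) = 0.1414 m·K/W
ΣR = 1.333×10^-4 + 3.571 + 2.478 + 0.1414 = 6.191 m·K/W
Q' = ΔT/ΣR = (-172 °C − 26.1 °C)/6.191 = -32.00 W/m
From the inner boundary to the expanded polystyrene/polyurethane foam interface, ΣR_partial = 3.571 m·K/W.
T_interface = T_in − Q'·ΣR_partial = -172 °C − (-32.00)(3.571) = -57.7 °C

T = -57.7 °C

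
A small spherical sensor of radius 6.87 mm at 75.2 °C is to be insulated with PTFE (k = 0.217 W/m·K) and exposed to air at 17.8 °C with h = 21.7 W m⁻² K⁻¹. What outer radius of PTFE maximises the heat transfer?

For a sphere, r_cr = 2k_ins/h = 2·0.217/21.7 = 0.0200 m = 2.00 cm

r_cr = 2.00 cm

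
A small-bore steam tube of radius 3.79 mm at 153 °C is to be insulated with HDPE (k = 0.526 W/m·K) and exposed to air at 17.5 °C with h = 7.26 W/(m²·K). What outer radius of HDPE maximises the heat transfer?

For a cylinder, r_cr = k_ins/h = 0.526/7.26 = 0.0725 m = 7.25 cm

r_cr = 7.25 cm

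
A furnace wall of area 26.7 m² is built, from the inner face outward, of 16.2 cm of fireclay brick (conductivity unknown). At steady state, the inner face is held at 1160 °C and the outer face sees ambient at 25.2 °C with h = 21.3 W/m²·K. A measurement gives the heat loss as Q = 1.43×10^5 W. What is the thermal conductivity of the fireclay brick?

k = 0.982 W/m·K

ΣR = ΔT/Q = |1160 − 25.2|/1.43×10^5 = 0.007936 K/W
Known resistances:
  R_conv,out = 1/(hA) = 1/(21.3·26.7) = 0.001758 K/W
R_fireclay brick = ΣR − ΣR_known = 0.007936 − 0.001758 = 0.006178 K/W
L/(kA) = 0.006178 ⇒ k = 0.162/(0.006178·26.7) = 0.982 W/m·K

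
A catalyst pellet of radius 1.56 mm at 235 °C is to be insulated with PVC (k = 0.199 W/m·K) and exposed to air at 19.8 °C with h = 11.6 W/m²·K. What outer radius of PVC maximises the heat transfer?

For a sphere, r_cr = 2k_ins/h = 2·0.199/11.6 = 0.0343 m = 3.43 cm

r_cr = 3.43 cm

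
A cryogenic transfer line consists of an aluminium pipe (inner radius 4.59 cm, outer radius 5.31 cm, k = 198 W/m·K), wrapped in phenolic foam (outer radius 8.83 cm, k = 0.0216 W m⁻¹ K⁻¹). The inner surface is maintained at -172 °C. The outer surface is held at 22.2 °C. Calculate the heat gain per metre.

Q' = 51.8 W/m

Series thermal resistances, inner to outer:
  R'_aluminium = ln(0.0531/0.0459)/(2πk) = 0.1457/(2π·198) = 1.171×10^-4 m·K/W
  R'_phenolic foam = ln(0.0883/0.0531)/(2πk) = 0.5086/(2π·0.0216) = 3.747 m·K/W
ΣR = 1.171×10^-4 + 3.747 = 3.747 m·K/W
Q' = ΔT/ΣR = (-172 °C − 22.2 °C)/3.747 = -51.8 W/m
(Negative Q' ⇒ heat flows inward; heat gain = 51.8 W/m.)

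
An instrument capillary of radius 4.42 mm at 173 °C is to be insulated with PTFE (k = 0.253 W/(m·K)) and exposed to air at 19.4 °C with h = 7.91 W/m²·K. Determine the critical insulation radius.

For a cylinder, r_cr = k_ins/h = 0.253/7.91 = 0.0320 m = 3.20 cm

r_cr = 3.20 cm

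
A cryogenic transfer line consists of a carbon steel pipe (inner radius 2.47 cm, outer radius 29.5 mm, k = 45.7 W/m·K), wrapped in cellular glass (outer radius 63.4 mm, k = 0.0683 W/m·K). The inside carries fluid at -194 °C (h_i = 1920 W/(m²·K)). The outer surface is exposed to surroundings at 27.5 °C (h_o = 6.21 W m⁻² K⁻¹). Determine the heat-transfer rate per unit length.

Q' = 101 W/m

Series thermal resistances, inner to outer:
  R'_conv,in = 1/(2πr h) = 1/(2π·0.0247·1920) = 0.003356 m·K/W
  R'_carbon steel = ln(0.0295/0.0247)/(2πk) = 0.1776/(2π·45.7) = 6.185×10^-4 m·K/W
  R'_cellular glass = ln(0.0634/0.0295)/(2πk) = 0.7651/(2π·0.0683) = 1.783 m·K/W
  R'_conv,out = 1/(2πr h) = 1/(2π·0.0634·6.21) = 0.4042 m·K/W
ΣR = 0.003356 + 6.185×10^-4 + 1.783 + 0.4042 = 2.191 m·K/W
Q' = ΔT/ΣR = (-194 °C − 27.5 °C)/2.191 = -101 W/m
(Negative Q' ⇒ heat flows inward; heat gain = 101 W/m.)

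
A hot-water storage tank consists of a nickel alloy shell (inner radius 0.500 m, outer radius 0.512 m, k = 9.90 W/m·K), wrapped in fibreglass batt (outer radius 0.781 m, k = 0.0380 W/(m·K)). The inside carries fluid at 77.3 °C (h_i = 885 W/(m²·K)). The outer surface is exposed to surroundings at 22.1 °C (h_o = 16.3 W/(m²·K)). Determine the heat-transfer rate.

Series thermal resistances, inner to outer:
  R_conv,in = 1/(4πr²h) = 1/(4π·0.500²·885) = 3.597×10^-4 K/W
  R_nickel alloy = (1/0.500 − 1/0.512)/(4πk) = 0.04688/(4π·9.90) = 3.768×10^-4 K/W
  R_fibreglass batt = (1/0.512 − 1/0.781)/(4πk) = 0.6727/(4π·0.0380) = 1.409 K/W
  R_conv,out = 1/(4πr²h) = 1/(4π·0.781²·16.3) = 0.008004 K/W
ΣR = 3.597×10^-4 + 3.768×10^-4 + 1.409 + 0.008004 = 1.418 K/W
Q = ΔT/ΣR = (77.3 °C − 22.1 °C)/1.418 = 38.9 W

Q = 38.9 W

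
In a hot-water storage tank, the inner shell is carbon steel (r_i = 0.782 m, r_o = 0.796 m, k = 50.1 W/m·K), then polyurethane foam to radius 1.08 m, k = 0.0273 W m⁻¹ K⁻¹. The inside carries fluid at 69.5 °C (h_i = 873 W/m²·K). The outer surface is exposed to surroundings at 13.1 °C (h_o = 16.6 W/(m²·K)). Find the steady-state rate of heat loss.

Series thermal resistances, inner to outer:
  R_conv,in = 1/(4πr²h) = 1/(4π·0.782²·873) = 1.491×10^-4 K/W
  R_carbon steel = (1/0.782 − 1/0.796)/(4πk) = 0.02249/(4π·50.1) = 3.572×10^-5 K/W
  R_polyurethane foam = (1/0.796 − 1/1.08)/(4πk) = 0.3304/(4π·0.0273) = 0.9630 K/W
  R_conv,out = 1/(4πr²h) = 1/(4π·1.08²·16.6) = 0.004110 K/W
ΣR = 1.491×10^-4 + 3.572×10^-5 + 0.9630 + 0.004110 = 0.9673 K/W
Q = ΔT/ΣR = (69.5 °C − 13.1 °C)/0.9673 = 58.3 W

Q = 58.3 W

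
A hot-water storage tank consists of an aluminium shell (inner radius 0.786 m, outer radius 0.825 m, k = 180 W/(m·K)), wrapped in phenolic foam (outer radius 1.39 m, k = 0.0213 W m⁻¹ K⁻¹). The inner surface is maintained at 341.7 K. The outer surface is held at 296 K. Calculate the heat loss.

Series thermal resistances, inner to outer:
  R_aluminium = (1/0.786 − 1/0.825)/(4πk) = 0.06014/(4π·180) = 2.659×10^-5 K/W
  R_phenolic foam = (1/0.825 − 1/1.39)/(4πk) = 0.4927/(4π·0.0213) = 1.841 K/W
ΣR = 2.659×10^-5 + 1.841 = 1.841 K/W
Q = ΔT/ΣR = (341.7 K − 296 K)/1.841 = 24.8 W

Q = 24.8 W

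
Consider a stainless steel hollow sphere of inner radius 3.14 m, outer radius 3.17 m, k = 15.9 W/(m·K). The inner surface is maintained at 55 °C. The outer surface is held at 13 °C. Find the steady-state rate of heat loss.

Q = 4πk·ΔT/(1/r₁ − 1/r₂) = 4π × 15.9 × 42 / (1/3.14 − 1/3.17) = 2.78×10^6 W

Q = 2780 kW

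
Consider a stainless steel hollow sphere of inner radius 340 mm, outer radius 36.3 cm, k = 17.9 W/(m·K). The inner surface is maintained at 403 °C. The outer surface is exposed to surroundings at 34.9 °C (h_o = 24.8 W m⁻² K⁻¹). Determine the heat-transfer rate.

Series thermal resistances, inner to outer:
  R_stainless steel = (1/0.340 − 1/0.363)/(4πk) = 0.1864/(4π·17.9) = 8.285×10^-4 K/W
  R_conv,out = 1/(4πr²h) = 1/(4π·0.363²·24.8) = 0.02435 K/W
ΣR = 8.285×10^-4 + 0.02435 = 0.02518 K/W
Q = ΔT/ΣR = (403 °C − 34.9 °C)/0.02518 = 14600 W

Q = 14.6 kW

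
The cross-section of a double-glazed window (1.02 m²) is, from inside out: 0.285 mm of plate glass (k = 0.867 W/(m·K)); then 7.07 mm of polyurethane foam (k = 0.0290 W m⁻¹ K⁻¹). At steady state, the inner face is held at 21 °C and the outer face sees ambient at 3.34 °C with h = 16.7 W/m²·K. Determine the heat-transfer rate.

Q = 59.3 W

Series thermal resistances, inner to outer:
  R_plate glass = L/(kA) = 2.85×10^-4/(0.867·1.02) = 3.223×10^-4 K/W
  R_polyurethane foam = L/(kA) = 0.00707/(0.0290·1.02) = 0.2390 K/W
  R_conv,out = 1/(hA) = 1/(16.7·1.02) = 0.05871 K/W
ΣR = 3.223×10^-4 + 0.2390 + 0.05871 = 0.2980 K/W
Q = ΔT/ΣR = (21 °C − 3.34 °C)/0.2980 = 59.3 W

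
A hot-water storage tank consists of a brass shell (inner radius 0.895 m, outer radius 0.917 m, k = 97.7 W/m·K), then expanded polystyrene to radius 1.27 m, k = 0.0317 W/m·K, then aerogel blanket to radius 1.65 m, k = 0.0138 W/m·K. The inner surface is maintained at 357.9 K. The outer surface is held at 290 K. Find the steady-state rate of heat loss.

Resistance network (inner→outer):
  R_brass = (1/0.895 − 1/0.917)/(4πk) = 0.02681/(4π·97.7) = 2.183×10^-5 K/W
  R_expanded polystyrene = (1/0.917 − 1/1.27)/(4πk) = 0.3031/(4π·0.0317) = 0.7609 K/W
  R_aerogel blanket = (1/1.27 − 1/1.65)/(4πk) = 0.1813/(4π·0.0138) = 1.046 K/W
ΣR = 2.183×10^-5 + 0.7609 + 1.046 = 1.807 K/W
Q = ΔT/ΣR = (357.9 K − 290 K)/1.807 = 37.6 W

Q = 37.6 W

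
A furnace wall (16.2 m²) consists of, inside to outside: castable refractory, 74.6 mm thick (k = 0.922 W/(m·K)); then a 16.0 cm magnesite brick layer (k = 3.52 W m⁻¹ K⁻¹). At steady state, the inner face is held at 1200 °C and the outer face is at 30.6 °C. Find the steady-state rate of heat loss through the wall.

Series thermal resistances, inner to outer:
  R_castable refractory = L/(kA) = 0.0746/(0.922·16.2) = 0.004995 K/W
  R_magnesite brick = L/(kA) = 0.160/(3.52·16.2) = 0.002806 K/W
ΣR = 0.004995 + 0.002806 = 0.007801 K/W
Q = ΔT/ΣR = (1200 °C − 30.6 °C)/0.007801 = 1.50×10^5 W

Q = 150 kW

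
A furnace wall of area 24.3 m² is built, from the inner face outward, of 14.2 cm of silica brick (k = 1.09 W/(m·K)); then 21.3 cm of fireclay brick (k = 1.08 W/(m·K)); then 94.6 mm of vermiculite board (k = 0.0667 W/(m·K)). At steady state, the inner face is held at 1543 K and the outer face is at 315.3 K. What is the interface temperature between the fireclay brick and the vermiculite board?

Resistance network (inner→outer):
  R_silica brick = L/(kA) = 0.142/(1.09·24.3) = 0.005361 K/W
  R_fireclay brick = L/(kA) = 0.213/(1.08·24.3) = 0.008116 K/W
  R_vermiculite board = L/(kA) = 0.0946/(0.0667·24.3) = 0.05837 K/W
ΣR = 0.005361 + 0.008116 + 0.05837 = 0.07185 K/W
Q = ΔT/ΣR = (1543 K − 315.3 K)/0.07185 = 17090 W
From the inner boundary to the fireclay brick/vermiculite board interface, ΣR_partial = 0.01348 K/W.
T_interface = T_in − Q·ΣR_partial = 1543 K − (17090)(0.01348) = 1313 K

T = 1313 K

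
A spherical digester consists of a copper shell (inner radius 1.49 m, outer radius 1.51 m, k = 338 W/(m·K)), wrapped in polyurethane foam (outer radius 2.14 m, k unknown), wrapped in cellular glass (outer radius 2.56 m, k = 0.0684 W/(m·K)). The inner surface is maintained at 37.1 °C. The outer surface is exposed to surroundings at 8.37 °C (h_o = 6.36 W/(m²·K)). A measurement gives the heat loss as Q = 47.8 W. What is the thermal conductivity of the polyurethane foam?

k = 0.0304 W/m·K

ΣR = ΔT/Q = |37.1 − 8.37|/47.8 = 0.6010 K/W
Known resistances:
  R_copper = (1/1.49 − 1/1.51)/(4πk) = 0.008889/(4π·338) = 2.093×10^-6 K/W
  R_cellular glass = (1/2.14 − 1/2.56)/(4πk) = 0.07666/(4π·0.0684) = 0.08919 K/W
  R_conv,out = 1/(4πr²h) = 1/(4π·2.56²·6.36) = 0.001909 K/W
R_polyurethane foam = ΣR − ΣR_known = 0.6010 − 0.09110 = 0.5099 K/W
(1/r₁−1/r₂)/(4πk) = 0.5099 ⇒ k = 0.1950/(4π·0.5099) = 0.0304 W/m·K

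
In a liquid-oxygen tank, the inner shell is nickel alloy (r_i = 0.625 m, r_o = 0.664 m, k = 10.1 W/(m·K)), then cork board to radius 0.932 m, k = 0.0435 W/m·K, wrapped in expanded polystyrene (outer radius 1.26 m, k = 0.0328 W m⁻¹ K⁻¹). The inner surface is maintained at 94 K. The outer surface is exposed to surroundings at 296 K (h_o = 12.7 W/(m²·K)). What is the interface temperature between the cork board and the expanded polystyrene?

Resistance network (inner→outer):
  R_nickel alloy = (1/0.625 − 1/0.664)/(4πk) = 0.09398/(4π·10.1) = 7.404×10^-4 K/W
  R_cork board = (1/0.664 − 1/0.932)/(4πk) = 0.4331/(4π·0.0435) = 0.7922 K/W
  R_expanded polystyrene = (1/0.932 − 1/1.26)/(4πk) = 0.2793/(4π·0.0328) = 0.6776 K/W
  R_conv,out = 1/(4πr²h) = 1/(4π·1.26²·12.7) = 0.003947 K/W
ΣR = 7.404×10^-4 + 0.7922 + 0.6776 + 0.003947 = 1.474 K/W
Q = ΔT/ΣR = (94 K − 296 K)/1.474 = -137.0 W
From the inner boundary to the cork board/expanded polystyrene interface, ΣR_partial = 0.7929 K/W.
T_interface = T_in − Q·ΣR_partial = 94 K − (-137.0)(0.7929) = 202.6 K

T = 202.6 K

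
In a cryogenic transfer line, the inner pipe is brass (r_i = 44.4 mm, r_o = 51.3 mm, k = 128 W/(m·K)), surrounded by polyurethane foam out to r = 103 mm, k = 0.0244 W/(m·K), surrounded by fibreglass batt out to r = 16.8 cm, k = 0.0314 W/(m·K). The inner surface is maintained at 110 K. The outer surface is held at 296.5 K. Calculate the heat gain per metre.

Q' = 26.5 W/m

Series thermal resistances, inner to outer:
  R'_brass = ln(0.0513/0.0444)/(2πk) = 0.1445/(2π·128) = 1.796×10^-4 m·K/W
  R'_polyurethane foam = ln(0.103/0.0513)/(2πk) = 0.6970/(2π·0.0244) = 4.547 m·K/W
  R'_fibreglass batt = ln(0.168/0.103)/(2πk) = 0.4892/(2π·0.0314) = 2.480 m·K/W
ΣR = 1.796×10^-4 + 4.547 + 2.480 = 7.027 m·K/W
Q' = ΔT/ΣR = (110 K − 296.5 K)/7.027 = -26.5 W/m
(Negative Q' ⇒ heat flows inward; heat gain = 26.5 W/m.)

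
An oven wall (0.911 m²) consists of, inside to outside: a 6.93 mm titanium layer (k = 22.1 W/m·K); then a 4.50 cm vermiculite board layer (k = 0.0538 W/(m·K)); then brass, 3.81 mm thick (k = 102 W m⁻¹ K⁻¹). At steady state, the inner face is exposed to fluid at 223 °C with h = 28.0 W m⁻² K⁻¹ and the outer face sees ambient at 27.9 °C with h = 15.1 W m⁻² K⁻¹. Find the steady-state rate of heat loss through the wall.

Series thermal resistances, inner to outer:
  R_conv,in = 1/(hA) = 1/(28.0·0.911) = 0.03920 K/W
  R_titanium = L/(kA) = 0.00693/(22.1·0.911) = 3.442×10^-4 K/W
  R_vermiculite board = L/(kA) = 0.0450/(0.0538·0.911) = 0.9181 K/W
  R_brass = L/(kA) = 0.00381/(102·0.911) = 4.100×10^-5 K/W
  R_conv,out = 1/(hA) = 1/(15.1·0.911) = 0.07270 K/W
ΣR = 0.03920 + 3.442×10^-4 + 0.9181 + 4.100×10^-5 + 0.07270 = 1.030 K/W
Q = ΔT/ΣR = (223 °C − 27.9 °C)/1.030 = 189 W

Q = 189 W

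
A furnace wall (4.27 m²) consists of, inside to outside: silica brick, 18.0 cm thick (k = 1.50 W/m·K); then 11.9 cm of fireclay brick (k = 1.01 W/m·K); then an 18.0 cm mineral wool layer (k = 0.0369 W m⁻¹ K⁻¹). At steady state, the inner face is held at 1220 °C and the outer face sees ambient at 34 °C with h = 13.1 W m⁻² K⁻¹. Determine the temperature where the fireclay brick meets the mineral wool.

T = 1166 °C

Resistance network (inner→outer):
  R_silica brick = L/(kA) = 0.180/(1.50·4.27) = 0.02810 K/W
  R_fireclay brick = L/(kA) = 0.119/(1.01·4.27) = 0.02759 K/W
  R_mineral wool = L/(kA) = 0.180/(0.0369·4.27) = 1.142 K/W
  R_conv,out = 1/(hA) = 1/(13.1·4.27) = 0.01788 K/W
ΣR = 0.02810 + 0.02759 + 1.142 + 0.01788 = 1.216 K/W
Q = ΔT/ΣR = (1220 °C − 34 °C)/1.216 = 975.3 W
From the inner boundary to the fireclay brick/mineral wool interface, ΣR_partial = 0.05569 K/W.
T_interface = T_in − Q·ΣR_partial = 1220 °C − (975.3)(0.05569) = 1166 °C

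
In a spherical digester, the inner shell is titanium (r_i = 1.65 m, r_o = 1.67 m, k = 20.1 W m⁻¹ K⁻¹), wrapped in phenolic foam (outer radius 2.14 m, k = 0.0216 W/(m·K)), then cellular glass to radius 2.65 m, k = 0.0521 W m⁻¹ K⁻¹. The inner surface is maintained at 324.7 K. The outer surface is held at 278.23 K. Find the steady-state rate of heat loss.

Resistance network (inner→outer):
  R_titanium = (1/1.65 − 1/1.67)/(4πk) = 0.007258/(4π·20.1) = 2.874×10^-5 K/W
  R_phenolic foam = (1/1.67 − 1/2.14)/(4πk) = 0.1315/(4π·0.0216) = 0.4845 K/W
  R_cellular glass = (1/2.14 − 1/2.65)/(4πk) = 0.08993/(4π·0.0521) = 0.1374 K/W
ΣR = 2.874×10^-5 + 0.4845 + 0.1374 = 0.6219 K/W
Q = ΔT/ΣR = (324.7 K − 278.23 K)/0.6219 = 74.7 W

Q = 74.7 W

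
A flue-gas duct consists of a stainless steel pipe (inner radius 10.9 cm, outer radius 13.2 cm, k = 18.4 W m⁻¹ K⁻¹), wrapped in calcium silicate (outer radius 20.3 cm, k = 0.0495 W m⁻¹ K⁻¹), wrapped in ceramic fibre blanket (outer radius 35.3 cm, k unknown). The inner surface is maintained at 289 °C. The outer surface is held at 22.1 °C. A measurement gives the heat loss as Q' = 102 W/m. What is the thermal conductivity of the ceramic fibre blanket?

ΣR = ΔT/Q' = |289 − 22.1|/102 = 2.617 m·K/W
Known resistances:
  R'_stainless steel = ln(0.132/0.109)/(2πk) = 0.1915/(2π·18.4) = 0.001656 m·K/W
  R'_calcium silicate = ln(0.203/0.132)/(2πk) = 0.4304/(2π·0.0495) = 1.384 m·K/W
R_ceramic fibre blanket = ΣR − ΣR_known = 2.617 − 1.386 = 1.231 m·K/W
ln(r₂/r₁)/(2πk) = 1.231 ⇒ k = 0.5533/(2π·1.231) = 0.0715 W/m·K

k = 0.0715 W/m·K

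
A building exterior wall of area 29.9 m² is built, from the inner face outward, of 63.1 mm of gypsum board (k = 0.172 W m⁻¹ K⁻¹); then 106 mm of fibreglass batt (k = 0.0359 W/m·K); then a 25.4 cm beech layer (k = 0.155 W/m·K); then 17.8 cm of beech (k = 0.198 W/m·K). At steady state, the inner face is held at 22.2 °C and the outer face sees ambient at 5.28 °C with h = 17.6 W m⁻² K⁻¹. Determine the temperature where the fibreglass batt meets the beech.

T = 12.7 °C

Series thermal resistances, inner to outer:
  R_gypsum board = L/(kA) = 0.0631/(0.172·29.9) = 0.01227 K/W
  R_fibreglass batt = L/(kA) = 0.106/(0.0359·29.9) = 0.09875 K/W
  R_beech = L/(kA) = 0.254/(0.155·29.9) = 0.05481 K/W
  R_beech = L/(kA) = 0.178/(0.198·29.9) = 0.03007 K/W
  R_conv,out = 1/(hA) = 1/(17.6·29.9) = 0.001900 K/W
ΣR = 0.01227 + 0.09875 + 0.05481 + 0.03007 + 0.001900 = 0.1978 K/W
Q = ΔT/ΣR = (22.2 °C − 5.28 °C)/0.1978 = 85.54 W
From the inner boundary to the fibreglass batt/beech interface, ΣR_partial = 0.1110 K/W.
T_interface = T_in − Q·ΣR_partial = 22.2 °C − (85.54)(0.1110) = 12.7 °C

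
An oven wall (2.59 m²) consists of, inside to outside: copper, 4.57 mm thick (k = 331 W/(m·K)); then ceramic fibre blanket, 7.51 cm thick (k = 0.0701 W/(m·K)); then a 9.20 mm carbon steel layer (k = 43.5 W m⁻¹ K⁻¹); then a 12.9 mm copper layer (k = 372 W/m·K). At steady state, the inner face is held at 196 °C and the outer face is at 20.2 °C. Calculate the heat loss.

Resistance network (inner→outer):
  R_copper = L/(kA) = 0.00457/(331·2.59) = 5.331×10^-6 K/W
  R_ceramic fibre blanket = L/(kA) = 0.0751/(0.0701·2.59) = 0.4136 K/W
  R_carbon steel = L/(kA) = 0.00920/(43.5·2.59) = 8.166×10^-5 K/W
  R_copper = L/(kA) = 0.0129/(372·2.59) = 1.339×10^-5 K/W
ΣR = 5.331×10^-6 + 0.4136 + 8.166×10^-5 + 1.339×10^-5 = 0.4137 K/W
Q = ΔT/ΣR = (196 °C − 20.2 °C)/0.4137 = 425 W

Q = 425 W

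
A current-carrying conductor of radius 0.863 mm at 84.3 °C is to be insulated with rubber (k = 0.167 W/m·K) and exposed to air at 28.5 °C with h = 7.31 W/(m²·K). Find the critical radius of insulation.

r_cr = 2.28 cm

For a cylinder, r_cr = k_ins/h = 0.167/7.31 = 0.0228 m = 2.28 cm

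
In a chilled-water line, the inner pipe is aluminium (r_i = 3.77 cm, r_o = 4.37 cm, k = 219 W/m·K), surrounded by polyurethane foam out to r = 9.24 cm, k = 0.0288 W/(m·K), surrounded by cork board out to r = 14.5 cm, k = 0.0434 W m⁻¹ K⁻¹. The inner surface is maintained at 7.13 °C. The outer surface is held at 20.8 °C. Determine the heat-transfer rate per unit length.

Q' = 2.36 W/m

Resistance network (inner→outer):
  R'_aluminium = ln(0.0437/0.0377)/(2πk) = 0.1477/(2π·219) = 1.073×10^-4 m·K/W
  R'_polyurethane foam = ln(0.0924/0.0437)/(2πk) = 0.7488/(2π·0.0288) = 4.138 m·K/W
  R'_cork board = ln(0.145/0.0924)/(2πk) = 0.4506/(2π·0.0434) = 1.652 m·K/W
ΣR = 1.073×10^-4 + 4.138 + 1.652 = 5.790 m·K/W
Q' = ΔT/ΣR = (7.13 °C − 20.8 °C)/5.790 = -2.36 W/m
(Negative Q' ⇒ heat flows inward; heat gain = 2.36 W/m.)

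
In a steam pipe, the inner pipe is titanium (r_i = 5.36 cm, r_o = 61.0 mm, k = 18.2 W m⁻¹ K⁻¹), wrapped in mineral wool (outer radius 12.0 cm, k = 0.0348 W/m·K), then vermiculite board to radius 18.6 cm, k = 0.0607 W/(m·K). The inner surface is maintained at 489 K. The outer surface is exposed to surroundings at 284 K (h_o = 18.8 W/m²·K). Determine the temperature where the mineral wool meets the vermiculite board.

T = 341.1 K

Resistance network (inner→outer):
  R'_titanium = ln(0.0610/0.0536)/(2πk) = 0.1293/(2π·18.2) = 0.001131 m·K/W
  R'_mineral wool = ln(0.120/0.0610)/(2πk) = 0.6766/(2π·0.0348) = 3.094 m·K/W
  R'_vermiculite board = ln(0.186/0.120)/(2πk) = 0.4383/(2π·0.0607) = 1.149 m·K/W
  R'_conv,out = 1/(2πr h) = 1/(2π·0.186·18.8) = 0.04551 m·K/W
ΣR = 0.001131 + 3.094 + 1.149 + 0.04551 = 4.290 m·K/W
Q' = ΔT/ΣR = (489 K − 284 K)/4.290 = 47.79 W/m
From the inner boundary to the mineral wool/vermiculite board interface, ΣR_partial = 3.095 m·K/W.
T_interface = T_in − Q'·ΣR_partial = 489 K − (47.79)(3.095) = 341.1 K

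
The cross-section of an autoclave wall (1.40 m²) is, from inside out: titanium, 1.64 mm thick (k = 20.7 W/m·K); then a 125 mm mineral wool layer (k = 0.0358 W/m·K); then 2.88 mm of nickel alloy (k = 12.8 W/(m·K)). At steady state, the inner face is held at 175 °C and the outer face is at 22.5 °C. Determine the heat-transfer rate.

Q = 61.1 W

Treat each layer as a resistance in series:
  R_titanium = L/(kA) = 0.00164/(20.7·1.40) = 5.659×10^-5 K/W
  R_mineral wool = L/(kA) = 0.125/(0.0358·1.40) = 2.494 K/W
  R_nickel alloy = L/(kA) = 0.00288/(12.8·1.40) = 1.607×10^-4 K/W
ΣR = 5.659×10^-5 + 2.494 + 1.607×10^-4 = 2.494 K/W
Q = ΔT/ΣR = (175 °C − 22.5 °C)/2.494 = 61.1 W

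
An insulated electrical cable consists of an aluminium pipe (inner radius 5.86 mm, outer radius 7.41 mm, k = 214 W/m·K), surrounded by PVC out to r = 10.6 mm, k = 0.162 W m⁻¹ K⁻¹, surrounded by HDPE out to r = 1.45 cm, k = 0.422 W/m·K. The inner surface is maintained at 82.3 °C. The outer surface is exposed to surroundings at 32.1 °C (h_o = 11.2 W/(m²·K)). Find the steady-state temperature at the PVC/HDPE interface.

T = 70.1 °C

Resistance network (inner→outer):
  R'_aluminium = ln(0.00741/0.00586)/(2πk) = 0.2347/(2π·214) = 1.745×10^-4 m·K/W
  R'_PVC = ln(0.0106/0.00741)/(2πk) = 0.3580/(2π·0.162) = 0.3517 m·K/W
  R'_HDPE = ln(0.0145/0.0106)/(2πk) = 0.3133/(2π·0.422) = 0.1182 m·K/W
  R'_conv,out = 1/(2πr h) = 1/(2π·0.0145·11.2) = 0.9800 m·K/W
ΣR = 1.745×10^-4 + 0.3517 + 0.1182 + 0.9800 = 1.450 m·K/W
Q' = ΔT/ΣR = (82.3 °C − 32.1 °C)/1.450 = 34.62 W/m
From the inner boundary to the PVC/HDPE interface, ΣR_partial = 0.3519 m·K/W.
T_interface = T_in − Q'·ΣR_partial = 82.3 °C − (34.62)(0.3519) = 70.1 °C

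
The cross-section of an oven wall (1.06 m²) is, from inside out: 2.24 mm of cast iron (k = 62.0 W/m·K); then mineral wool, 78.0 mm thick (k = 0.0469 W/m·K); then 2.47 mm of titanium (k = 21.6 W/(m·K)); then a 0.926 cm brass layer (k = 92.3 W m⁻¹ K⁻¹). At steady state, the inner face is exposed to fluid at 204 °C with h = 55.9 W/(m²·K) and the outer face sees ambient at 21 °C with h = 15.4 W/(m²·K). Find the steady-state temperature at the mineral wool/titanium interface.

Series thermal resistances, inner to outer:
  R_conv,in = 1/(hA) = 1/(55.9·1.06) = 0.01688 K/W
  R_cast iron = L/(kA) = 0.00224/(62.0·1.06) = 3.408×10^-5 K/W
  R_mineral wool = L/(kA) = 0.0780/(0.0469·1.06) = 1.569 K/W
  R_titanium = L/(kA) = 0.00247/(21.6·1.06) = 1.079×10^-4 K/W
  R_brass = L/(kA) = 0.00926/(92.3·1.06) = 9.465×10^-5 K/W
  R_conv,out = 1/(hA) = 1/(15.4·1.06) = 0.06126 K/W
ΣR = 0.01688 + 3.408×10^-5 + 1.569 + 1.079×10^-4 + 9.465×10^-5 + 0.06126 = 1.647 K/W
Q = ΔT/ΣR = (204 °C − 21 °C)/1.647 = 111.1 W
From the inner boundary to the mineral wool/titanium interface, ΣR_partial = 1.586 K/W.
T_interface = T_in − Q·ΣR_partial = 204 °C − (111.1)(1.586) = 27.8 °C

T = 27.8 °C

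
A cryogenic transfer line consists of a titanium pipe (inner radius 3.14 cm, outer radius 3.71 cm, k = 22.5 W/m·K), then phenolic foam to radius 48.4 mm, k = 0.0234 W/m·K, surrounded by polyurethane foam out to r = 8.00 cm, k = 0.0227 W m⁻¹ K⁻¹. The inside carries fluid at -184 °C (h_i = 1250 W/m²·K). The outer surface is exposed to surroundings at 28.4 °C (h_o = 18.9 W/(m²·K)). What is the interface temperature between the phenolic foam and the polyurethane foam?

Treat each layer as a resistance in series:
  R'_conv,in = 1/(2πr h) = 1/(2π·0.0314·1250) = 0.004055 m·K/W
  R'_titanium = ln(0.0371/0.0314)/(2πk) = 0.1668/(2π·22.5) = 0.001180 m·K/W
  R'_phenolic foam = ln(0.0484/0.0371)/(2πk) = 0.2659/(2π·0.0234) = 1.808 m·K/W
  R'_polyurethane foam = ln(0.0800/0.0484)/(2πk) = 0.5025/(2π·0.0227) = 3.523 m·K/W
  R'_conv,out = 1/(2πr h) = 1/(2π·0.0800·18.9) = 0.1053 m·K/W
ΣR = 0.004055 + 0.001180 + 1.808 + 3.523 + 0.1053 = 5.442 m·K/W
Q' = ΔT/ΣR = (-184 °C − 28.4 °C)/5.442 = -39.03 W/m
From the inner boundary to the phenolic foam/polyurethane foam interface, ΣR_partial = 1.813 m·K/W.
T_interface = T_in − Q'·ΣR_partial = -184 °C − (-39.03)(1.813) = -113 °C

T = -113 °C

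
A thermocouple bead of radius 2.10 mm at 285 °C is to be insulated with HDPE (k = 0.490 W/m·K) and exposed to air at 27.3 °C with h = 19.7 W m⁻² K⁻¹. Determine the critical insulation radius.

For a sphere, r_cr = 2k_ins/h = 2·0.490/19.7 = 0.0497 m = 4.97 cm

r_cr = 4.97 cm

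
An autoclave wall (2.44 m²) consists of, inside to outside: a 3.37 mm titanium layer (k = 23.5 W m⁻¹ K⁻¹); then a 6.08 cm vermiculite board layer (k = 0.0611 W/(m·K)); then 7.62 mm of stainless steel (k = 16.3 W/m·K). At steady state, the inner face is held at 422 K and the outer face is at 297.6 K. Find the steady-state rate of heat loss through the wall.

Q = 305 W

Treat each layer as a resistance in series:
  R_titanium = L/(kA) = 0.00337/(23.5·2.44) = 5.877×10^-5 K/W
  R_vermiculite board = L/(kA) = 0.0608/(0.0611·2.44) = 0.4078 K/W
  R_stainless steel = L/(kA) = 0.00762/(16.3·2.44) = 1.916×10^-4 K/W
ΣR = 5.877×10^-5 + 0.4078 + 1.916×10^-4 = 0.4081 K/W
Q = ΔT/ΣR = (422 K − 297.6 K)/0.4081 = 305 W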